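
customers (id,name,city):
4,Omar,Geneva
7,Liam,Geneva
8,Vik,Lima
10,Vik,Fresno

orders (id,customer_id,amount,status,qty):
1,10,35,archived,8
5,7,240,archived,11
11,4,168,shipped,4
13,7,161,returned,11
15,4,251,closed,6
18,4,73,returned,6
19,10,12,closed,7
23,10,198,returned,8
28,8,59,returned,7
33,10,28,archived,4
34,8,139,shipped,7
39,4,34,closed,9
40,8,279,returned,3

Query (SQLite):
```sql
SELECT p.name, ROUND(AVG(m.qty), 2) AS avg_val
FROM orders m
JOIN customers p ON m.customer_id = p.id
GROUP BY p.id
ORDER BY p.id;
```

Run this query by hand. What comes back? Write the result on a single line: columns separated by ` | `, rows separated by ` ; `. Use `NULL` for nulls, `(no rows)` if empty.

Omar | 6.25 ; Liam | 11 ; Vik | 5.67 ; Vik | 6.75

Join each orders row to its customers via customer_id.
Group joined rows by customers.id; compute ROUND(AVG(m.qty), 2) per group.
  4: ids {11, 15, 18, 39} → ROUND(AVG(m.qty), 2)=6.25
  7: ids {5, 13} → ROUND(AVG(m.qty), 2)=11
  8: ids {28, 34, 40} → ROUND(AVG(m.qty), 2)=5.67
  10: ids {1, 19, 23, 33} → ROUND(AVG(m.qty), 2)=6.75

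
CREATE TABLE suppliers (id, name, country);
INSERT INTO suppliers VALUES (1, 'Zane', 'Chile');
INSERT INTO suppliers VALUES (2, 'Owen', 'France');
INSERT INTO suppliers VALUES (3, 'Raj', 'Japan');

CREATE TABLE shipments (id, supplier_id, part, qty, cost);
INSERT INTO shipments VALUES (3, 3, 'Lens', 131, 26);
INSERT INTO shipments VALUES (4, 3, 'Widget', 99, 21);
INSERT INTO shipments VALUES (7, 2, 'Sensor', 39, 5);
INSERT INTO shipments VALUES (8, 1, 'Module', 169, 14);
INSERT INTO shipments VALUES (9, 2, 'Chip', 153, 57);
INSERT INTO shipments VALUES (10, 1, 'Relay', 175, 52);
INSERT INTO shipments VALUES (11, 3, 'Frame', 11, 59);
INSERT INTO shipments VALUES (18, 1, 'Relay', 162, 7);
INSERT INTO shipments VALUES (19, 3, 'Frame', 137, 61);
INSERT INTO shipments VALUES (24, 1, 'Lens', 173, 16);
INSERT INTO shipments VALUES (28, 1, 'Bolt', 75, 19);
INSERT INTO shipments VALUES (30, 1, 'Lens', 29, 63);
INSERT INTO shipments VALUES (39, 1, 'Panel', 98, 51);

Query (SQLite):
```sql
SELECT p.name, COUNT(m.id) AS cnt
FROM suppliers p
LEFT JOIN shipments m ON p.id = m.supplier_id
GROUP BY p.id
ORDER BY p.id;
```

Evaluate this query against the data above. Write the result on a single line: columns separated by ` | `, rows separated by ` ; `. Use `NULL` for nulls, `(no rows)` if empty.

LEFT JOIN keeps every suppliers row; unmatched ones get NULL for shipments columns.
Group by suppliers.id and compute COUNT(m.id). COUNT(col) of an all-NULL group is 0.
  1: ids {8, 10, 18, 24, 28, 30, 39} → COUNT(m.id)=7
  2: ids {7, 9} → COUNT(m.id)=2
  3: ids {3, 4, 11, 19} → COUNT(m.id)=4

Zane | 7 ; Owen | 2 ; Raj | 4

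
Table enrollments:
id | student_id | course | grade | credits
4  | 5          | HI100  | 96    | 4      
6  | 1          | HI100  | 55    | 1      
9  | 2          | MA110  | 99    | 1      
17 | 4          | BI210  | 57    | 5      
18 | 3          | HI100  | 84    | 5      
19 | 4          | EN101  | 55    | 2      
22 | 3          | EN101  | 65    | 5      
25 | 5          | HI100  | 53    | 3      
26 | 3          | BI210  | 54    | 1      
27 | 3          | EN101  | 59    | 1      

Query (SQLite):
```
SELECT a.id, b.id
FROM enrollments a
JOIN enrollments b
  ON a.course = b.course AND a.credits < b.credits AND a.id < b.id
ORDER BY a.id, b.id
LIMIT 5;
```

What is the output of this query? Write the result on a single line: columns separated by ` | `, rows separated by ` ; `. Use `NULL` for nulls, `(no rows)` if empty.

Pairs (a,b) with same course, a.credits < b.credits, a.id < b.id.
course groups: BI210:{17,26} EN101:{19,22,27} HI100:{4,6,18,25} MA110:{9}
Ordered by (a.id, b.id); first 5.

4 | 18 ; 6 | 18 ; 6 | 25 ; 19 | 22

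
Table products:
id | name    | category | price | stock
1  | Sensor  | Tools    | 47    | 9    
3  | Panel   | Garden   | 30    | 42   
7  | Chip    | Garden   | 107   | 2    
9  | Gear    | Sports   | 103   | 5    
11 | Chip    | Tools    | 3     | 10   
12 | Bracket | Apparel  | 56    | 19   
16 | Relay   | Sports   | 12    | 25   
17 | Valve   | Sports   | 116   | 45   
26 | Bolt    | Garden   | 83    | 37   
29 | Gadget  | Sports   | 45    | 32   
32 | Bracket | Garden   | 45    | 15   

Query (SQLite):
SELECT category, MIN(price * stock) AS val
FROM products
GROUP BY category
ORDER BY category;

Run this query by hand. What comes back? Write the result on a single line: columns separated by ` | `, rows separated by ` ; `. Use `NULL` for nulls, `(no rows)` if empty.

Apparel | 1064 ; Garden | 214 ; Sports | 300 ; Tools | 30

For each row compute price * stock.
Group by category; take MIN of the expression per group.
  Apparel: ids {12} → MIN(price * stock)=1064
  Garden: ids {3, 7, 26, 32} → MIN(price * stock)=214
  Sports: ids {9, 16, 17, 29} → MIN(price * stock)=300
  Tools: ids {1, 11} → MIN(price * stock)=30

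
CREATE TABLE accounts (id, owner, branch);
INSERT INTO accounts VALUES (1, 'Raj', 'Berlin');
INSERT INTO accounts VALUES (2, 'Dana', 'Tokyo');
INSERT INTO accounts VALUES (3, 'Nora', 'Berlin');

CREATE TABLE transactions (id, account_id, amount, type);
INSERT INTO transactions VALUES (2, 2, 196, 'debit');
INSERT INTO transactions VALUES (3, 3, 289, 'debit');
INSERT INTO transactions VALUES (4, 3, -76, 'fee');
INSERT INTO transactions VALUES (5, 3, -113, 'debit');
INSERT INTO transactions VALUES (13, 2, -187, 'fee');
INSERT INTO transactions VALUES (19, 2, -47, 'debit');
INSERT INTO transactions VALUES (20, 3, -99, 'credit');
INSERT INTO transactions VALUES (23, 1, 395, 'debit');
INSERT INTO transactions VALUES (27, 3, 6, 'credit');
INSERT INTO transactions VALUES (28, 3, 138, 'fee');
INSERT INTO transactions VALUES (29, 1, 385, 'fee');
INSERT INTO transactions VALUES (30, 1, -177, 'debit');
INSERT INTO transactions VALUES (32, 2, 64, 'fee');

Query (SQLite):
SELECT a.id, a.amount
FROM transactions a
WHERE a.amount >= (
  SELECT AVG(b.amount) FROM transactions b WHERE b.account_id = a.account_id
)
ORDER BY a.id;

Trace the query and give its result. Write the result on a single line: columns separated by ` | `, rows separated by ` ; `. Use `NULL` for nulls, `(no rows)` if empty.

For each transactions row a, compute AVG(amount) over rows sharing a.account_id.
Keep row a if a.amount >= that per-group AVG.
  account_id=1: AVG(amount) = 201.0
  account_id=2: AVG(amount) = 6.5
  account_id=3: AVG(amount) = 24.166667

2 | 196 ; 3 | 289 ; 23 | 395 ; 28 | 138 ; 29 | 385 ; 32 | 64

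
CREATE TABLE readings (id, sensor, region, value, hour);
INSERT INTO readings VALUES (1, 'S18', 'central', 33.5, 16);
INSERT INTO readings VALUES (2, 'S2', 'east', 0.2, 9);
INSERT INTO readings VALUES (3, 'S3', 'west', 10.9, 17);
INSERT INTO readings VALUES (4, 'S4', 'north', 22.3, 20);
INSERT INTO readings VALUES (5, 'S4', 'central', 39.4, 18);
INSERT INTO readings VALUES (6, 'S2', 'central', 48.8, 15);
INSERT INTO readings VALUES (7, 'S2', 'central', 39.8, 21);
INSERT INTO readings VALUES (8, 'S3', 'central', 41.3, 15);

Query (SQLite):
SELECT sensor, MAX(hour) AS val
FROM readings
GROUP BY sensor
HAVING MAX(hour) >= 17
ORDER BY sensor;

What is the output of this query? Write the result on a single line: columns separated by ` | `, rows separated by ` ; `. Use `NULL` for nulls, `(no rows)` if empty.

Partition readings by sensor; compute MAX(hour) within each group.
HAVING: keep groups where MAX(hour) >= 17.
  S18: ids {1} → MAX(hour)=16
  S2: ids {2, 6, 7} → MAX(hour)=21
  S3: ids {3, 8} → MAX(hour)=17
  S4: ids {4, 5} → MAX(hour)=20

S2 | 21 ; S3 | 17 ; S4 | 20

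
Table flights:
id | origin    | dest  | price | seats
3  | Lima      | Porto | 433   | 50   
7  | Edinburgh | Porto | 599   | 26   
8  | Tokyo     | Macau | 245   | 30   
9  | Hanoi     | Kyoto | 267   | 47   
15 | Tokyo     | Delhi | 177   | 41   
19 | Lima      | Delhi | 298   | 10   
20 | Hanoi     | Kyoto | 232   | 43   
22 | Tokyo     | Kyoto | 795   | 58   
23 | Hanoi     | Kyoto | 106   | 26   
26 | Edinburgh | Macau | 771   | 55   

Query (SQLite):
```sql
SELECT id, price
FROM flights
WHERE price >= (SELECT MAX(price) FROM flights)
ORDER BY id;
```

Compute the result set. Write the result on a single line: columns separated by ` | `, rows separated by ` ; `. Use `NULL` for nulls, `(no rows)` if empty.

Scalar subquery: MAX(price) over all flights rows = 795.
Keep rows where price >= that value.

22 | 795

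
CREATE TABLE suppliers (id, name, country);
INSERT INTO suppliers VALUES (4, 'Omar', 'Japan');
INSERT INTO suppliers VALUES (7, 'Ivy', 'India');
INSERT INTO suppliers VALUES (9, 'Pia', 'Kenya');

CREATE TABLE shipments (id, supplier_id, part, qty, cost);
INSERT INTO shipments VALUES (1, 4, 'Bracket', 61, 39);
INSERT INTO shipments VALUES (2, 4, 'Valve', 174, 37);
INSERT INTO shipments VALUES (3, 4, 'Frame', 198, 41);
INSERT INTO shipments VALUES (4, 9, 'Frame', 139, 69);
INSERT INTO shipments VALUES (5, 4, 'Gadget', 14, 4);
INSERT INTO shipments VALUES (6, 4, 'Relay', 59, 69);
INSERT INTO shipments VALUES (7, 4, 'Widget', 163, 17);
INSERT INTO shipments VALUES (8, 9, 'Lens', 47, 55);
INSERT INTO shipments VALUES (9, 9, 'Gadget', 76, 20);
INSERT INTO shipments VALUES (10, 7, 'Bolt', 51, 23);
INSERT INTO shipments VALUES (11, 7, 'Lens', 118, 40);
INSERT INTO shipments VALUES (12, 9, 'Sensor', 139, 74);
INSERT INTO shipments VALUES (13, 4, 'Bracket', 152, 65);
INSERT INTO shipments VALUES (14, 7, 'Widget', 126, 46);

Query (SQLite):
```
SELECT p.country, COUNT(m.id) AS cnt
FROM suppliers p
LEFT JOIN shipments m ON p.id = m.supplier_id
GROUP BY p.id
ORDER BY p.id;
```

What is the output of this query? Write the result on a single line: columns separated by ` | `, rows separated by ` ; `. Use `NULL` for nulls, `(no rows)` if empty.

LEFT JOIN keeps every suppliers row; unmatched ones get NULL for shipments columns.
Group by suppliers.id and compute COUNT(m.id). COUNT(col) of an all-NULL group is 0.
  4: ids {1, 2, 3, 5, 6, 7, 13} → COUNT(m.id)=7
  7: ids {10, 11, 14} → COUNT(m.id)=3
  9: ids {4, 8, 9, 12} → COUNT(m.id)=4

Japan | 7 ; India | 3 ; Kenya | 4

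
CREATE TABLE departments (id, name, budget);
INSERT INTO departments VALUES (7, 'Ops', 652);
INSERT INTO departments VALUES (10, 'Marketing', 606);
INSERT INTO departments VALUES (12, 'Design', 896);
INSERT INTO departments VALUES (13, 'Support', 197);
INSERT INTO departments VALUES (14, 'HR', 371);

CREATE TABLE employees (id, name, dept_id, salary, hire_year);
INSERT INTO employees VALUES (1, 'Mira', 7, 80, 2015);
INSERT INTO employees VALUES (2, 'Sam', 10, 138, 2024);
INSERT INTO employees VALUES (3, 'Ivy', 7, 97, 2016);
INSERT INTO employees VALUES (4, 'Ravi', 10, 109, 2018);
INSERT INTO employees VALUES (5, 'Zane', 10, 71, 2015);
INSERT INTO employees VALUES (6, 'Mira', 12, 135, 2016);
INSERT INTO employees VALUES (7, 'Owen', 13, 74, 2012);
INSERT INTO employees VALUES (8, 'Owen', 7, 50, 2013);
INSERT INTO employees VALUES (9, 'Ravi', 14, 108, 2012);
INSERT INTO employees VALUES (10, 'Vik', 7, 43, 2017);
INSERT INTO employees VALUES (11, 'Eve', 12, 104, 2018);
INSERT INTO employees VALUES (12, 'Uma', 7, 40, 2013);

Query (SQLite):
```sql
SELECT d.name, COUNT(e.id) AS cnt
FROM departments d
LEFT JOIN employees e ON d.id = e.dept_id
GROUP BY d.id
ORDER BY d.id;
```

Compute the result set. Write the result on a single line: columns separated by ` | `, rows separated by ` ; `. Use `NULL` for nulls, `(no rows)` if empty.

LEFT JOIN keeps every departments row; unmatched ones get NULL for employees columns.
Group by departments.id and compute COUNT(e.id). COUNT(col) of an all-NULL group is 0.
  7: ids {1, 3, 8, 10, 12} → COUNT(e.id)=5
  10: ids {2, 4, 5} → COUNT(e.id)=3
  12: ids {6, 11} → COUNT(e.id)=2
  13: ids {7} → COUNT(e.id)=1
  14: ids {9} → COUNT(e.id)=1

Ops | 5 ; Marketing | 3 ; Design | 2 ; Support | 1 ; HR | 1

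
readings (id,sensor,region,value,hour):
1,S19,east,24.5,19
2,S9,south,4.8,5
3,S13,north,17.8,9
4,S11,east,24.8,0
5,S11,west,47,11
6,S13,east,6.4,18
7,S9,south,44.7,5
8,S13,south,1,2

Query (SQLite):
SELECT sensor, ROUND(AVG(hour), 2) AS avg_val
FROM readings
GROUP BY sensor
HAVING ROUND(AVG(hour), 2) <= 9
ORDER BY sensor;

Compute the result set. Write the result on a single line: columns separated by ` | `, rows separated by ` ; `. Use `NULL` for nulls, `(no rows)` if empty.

Partition readings by sensor; compute ROUND(AVG(hour), 2) within each group.
HAVING: keep groups where ROUND(AVG(hour), 2) <= 9.
  S11: ids {4, 5} → ROUND(AVG(hour), 2)=5.5
  S13: ids {3, 6, 8} → ROUND(AVG(hour), 2)=9.67
  S19: ids {1} → ROUND(AVG(hour), 2)=19
  S9: ids {2, 7} → ROUND(AVG(hour), 2)=5

S11 | 5.5 ; S9 | 5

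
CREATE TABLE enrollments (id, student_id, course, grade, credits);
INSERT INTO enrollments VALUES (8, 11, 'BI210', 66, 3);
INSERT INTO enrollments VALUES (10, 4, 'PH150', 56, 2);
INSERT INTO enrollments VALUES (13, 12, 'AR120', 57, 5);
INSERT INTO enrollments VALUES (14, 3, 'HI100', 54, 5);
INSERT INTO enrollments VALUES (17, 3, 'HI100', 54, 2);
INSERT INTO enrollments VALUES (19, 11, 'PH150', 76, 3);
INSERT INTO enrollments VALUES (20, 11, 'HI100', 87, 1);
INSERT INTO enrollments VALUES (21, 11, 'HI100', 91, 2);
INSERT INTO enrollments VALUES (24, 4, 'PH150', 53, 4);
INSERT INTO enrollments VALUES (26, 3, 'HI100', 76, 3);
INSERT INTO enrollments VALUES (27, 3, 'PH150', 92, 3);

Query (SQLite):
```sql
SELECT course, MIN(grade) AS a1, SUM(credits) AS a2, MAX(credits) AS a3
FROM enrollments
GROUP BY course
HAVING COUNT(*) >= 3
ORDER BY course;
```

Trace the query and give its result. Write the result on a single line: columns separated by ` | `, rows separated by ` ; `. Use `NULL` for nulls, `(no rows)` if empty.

Group enrollments by course.
Per group compute: MIN(grade), SUM(credits), MAX(credits).
HAVING: drop groups with fewer than 3 rows.
  AR120: ids {13} → MIN(grade)=57, SUM(credits)=5, MAX(credits)=5
  BI210: ids {8} → MIN(grade)=66, SUM(credits)=3, MAX(credits)=3
  HI100: ids {14, 17, 20, 21, 26} → MIN(grade)=54, SUM(credits)=13, MAX(credits)=5
  PH150: ids {10, 19, 24, 27} → MIN(grade)=53, SUM(credits)=12, MAX(credits)=4

HI100 | 54 | 13 | 5 ; PH150 | 53 | 12 | 4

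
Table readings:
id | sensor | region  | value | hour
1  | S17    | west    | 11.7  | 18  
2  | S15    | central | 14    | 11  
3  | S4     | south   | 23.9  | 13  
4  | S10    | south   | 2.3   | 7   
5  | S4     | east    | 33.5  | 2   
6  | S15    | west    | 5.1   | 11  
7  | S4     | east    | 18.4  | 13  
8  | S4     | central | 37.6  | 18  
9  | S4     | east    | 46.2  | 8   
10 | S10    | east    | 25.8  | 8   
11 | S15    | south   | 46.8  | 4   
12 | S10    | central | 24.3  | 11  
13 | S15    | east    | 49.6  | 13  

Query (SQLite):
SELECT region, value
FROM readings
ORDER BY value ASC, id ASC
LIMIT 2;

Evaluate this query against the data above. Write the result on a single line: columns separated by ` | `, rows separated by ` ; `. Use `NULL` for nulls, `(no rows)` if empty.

Sort by value asc, tiebreak id asc: (2.3, id=4), (5.1, id=6), (11.7, id=1), (14, id=2), (18.4, id=7) …. Take first 2.

south | 2.3 ; west | 5.1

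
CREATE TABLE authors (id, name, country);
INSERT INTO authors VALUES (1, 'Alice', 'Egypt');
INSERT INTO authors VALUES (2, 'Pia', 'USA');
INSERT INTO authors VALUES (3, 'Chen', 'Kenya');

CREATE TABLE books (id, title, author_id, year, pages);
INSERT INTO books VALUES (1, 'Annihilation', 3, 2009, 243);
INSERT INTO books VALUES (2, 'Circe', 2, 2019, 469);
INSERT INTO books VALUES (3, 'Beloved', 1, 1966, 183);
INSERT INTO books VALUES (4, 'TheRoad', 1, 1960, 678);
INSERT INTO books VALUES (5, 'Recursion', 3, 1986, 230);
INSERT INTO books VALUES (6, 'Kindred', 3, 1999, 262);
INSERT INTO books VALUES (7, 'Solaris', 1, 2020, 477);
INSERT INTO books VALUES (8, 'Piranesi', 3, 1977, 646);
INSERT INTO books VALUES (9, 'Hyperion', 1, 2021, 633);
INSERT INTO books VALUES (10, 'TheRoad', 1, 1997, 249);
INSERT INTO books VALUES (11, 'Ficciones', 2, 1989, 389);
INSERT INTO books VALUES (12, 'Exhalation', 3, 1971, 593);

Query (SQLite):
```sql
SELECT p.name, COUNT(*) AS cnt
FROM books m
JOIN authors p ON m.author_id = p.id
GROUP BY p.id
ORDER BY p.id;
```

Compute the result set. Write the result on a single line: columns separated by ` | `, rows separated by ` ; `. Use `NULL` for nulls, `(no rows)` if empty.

Alice | 5 ; Pia | 2 ; Chen | 5

Join each books row to its authors via author_id.
Group joined rows by authors.id; compute COUNT(*) per group.
  1: ids {3, 4, 7, 9, 10} → COUNT(*)=5
  2: ids {2, 11} → COUNT(*)=2
  3: ids {1, 5, 6, 8, 12} → COUNT(*)=5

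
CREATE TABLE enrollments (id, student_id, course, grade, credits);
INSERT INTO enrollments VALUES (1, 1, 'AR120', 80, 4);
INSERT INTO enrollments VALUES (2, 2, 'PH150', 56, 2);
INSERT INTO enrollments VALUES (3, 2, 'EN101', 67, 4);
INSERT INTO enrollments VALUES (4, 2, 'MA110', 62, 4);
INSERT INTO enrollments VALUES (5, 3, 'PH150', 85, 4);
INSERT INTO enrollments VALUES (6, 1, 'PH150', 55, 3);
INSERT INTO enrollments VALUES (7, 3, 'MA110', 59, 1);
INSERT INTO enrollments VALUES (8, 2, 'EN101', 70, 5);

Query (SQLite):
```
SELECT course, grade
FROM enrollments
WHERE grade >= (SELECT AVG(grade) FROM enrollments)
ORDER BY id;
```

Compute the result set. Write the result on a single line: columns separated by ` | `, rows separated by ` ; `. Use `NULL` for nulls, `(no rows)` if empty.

Scalar subquery: AVG(grade) over all enrollments rows = 66.75.
Keep rows where grade >= that value.

AR120 | 80 ; EN101 | 67 ; PH150 | 85 ; EN101 | 70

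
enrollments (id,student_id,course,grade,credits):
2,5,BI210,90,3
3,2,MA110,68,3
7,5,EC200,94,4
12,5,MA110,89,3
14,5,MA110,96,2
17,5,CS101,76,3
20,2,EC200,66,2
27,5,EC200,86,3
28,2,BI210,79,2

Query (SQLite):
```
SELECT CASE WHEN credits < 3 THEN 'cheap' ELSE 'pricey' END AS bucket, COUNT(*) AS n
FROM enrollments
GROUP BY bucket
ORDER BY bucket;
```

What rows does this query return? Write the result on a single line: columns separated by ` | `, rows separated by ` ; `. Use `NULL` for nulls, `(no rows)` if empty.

cheap | 3 ; pricey | 6

Bucket rows by credits < 3 → 'cheap' else 'pricey'; count each bucket.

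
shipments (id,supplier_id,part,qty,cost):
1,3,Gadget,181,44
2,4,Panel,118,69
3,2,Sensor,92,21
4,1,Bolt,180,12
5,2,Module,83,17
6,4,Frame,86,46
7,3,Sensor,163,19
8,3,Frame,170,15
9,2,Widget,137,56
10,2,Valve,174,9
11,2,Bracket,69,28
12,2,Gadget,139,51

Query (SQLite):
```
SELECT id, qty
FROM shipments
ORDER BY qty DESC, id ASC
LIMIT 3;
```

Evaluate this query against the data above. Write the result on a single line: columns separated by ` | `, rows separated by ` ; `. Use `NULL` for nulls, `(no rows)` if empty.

Sort by qty desc, tiebreak id asc: (181, id=1), (180, id=4), (174, id=10), (170, id=8), (163, id=7), (139, id=12) …. Take first 3.

1 | 181 ; 4 | 180 ; 10 | 174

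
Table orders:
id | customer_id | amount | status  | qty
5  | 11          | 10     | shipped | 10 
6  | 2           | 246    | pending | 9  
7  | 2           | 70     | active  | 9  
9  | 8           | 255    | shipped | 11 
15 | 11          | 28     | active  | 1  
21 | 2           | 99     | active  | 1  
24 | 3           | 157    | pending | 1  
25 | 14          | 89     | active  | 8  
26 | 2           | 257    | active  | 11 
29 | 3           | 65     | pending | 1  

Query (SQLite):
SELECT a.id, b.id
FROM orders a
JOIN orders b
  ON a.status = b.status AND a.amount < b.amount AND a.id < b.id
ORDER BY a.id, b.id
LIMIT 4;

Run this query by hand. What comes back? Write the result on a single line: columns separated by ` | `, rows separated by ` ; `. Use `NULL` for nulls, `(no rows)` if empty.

5 | 9 ; 7 | 21 ; 7 | 25 ; 7 | 26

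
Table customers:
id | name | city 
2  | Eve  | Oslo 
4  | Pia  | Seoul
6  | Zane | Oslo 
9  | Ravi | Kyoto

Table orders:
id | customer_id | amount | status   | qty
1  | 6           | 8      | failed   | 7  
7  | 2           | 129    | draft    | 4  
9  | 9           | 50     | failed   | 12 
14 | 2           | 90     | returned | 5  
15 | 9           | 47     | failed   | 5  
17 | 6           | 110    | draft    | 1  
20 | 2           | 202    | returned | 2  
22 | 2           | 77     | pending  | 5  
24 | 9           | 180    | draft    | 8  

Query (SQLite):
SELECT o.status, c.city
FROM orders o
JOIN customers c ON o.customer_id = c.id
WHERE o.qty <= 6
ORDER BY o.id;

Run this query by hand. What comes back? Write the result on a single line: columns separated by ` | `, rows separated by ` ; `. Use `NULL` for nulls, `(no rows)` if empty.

draft | Oslo ; returned | Oslo ; failed | Kyoto ; draft | Oslo ; returned | Oslo ; pending | Oslo

Each orders row matches the customers row where customer_id = customers.id.
Then keep rows with o.qty <= 6.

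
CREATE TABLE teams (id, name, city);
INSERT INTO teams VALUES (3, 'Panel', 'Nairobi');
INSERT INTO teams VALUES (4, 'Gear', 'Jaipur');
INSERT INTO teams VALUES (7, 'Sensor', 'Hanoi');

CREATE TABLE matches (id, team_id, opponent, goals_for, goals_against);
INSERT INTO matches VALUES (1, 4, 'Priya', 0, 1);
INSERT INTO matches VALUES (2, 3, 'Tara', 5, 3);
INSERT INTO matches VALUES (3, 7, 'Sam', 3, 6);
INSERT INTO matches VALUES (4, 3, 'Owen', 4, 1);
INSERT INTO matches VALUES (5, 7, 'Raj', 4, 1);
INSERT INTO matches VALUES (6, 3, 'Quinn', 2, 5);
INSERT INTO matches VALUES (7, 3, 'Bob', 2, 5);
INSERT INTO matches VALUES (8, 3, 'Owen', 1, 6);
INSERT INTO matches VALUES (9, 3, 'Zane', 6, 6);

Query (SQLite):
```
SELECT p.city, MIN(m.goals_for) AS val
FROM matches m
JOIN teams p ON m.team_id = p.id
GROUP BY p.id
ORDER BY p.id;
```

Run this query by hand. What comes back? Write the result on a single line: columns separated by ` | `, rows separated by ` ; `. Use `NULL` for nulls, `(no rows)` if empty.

Join each matches row to its teams via team_id.
Group joined rows by teams.id; compute MIN(m.goals_for) per group.
  3: ids {2, 4, 6, 7, 8, 9} → MIN(m.goals_for)=1
  4: ids {1} → MIN(m.goals_for)=0
  7: ids {3, 5} → MIN(m.goals_for)=3

Nairobi | 1 ; Jaipur | 0 ; Hanoi | 3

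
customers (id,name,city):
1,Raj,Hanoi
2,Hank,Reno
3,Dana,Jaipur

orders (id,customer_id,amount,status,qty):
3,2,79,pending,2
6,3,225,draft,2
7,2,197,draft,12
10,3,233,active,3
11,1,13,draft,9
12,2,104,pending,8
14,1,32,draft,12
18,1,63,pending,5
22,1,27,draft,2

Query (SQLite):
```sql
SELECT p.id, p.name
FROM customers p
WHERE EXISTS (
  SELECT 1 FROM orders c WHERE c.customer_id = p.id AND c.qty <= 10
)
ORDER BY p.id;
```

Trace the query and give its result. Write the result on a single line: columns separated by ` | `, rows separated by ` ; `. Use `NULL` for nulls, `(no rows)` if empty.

For each customers row, check whether any orders with matching customer_id has qty <= 10.
Keep rows where that is true.

1 | Raj ; 2 | Hank ; 3 | Dana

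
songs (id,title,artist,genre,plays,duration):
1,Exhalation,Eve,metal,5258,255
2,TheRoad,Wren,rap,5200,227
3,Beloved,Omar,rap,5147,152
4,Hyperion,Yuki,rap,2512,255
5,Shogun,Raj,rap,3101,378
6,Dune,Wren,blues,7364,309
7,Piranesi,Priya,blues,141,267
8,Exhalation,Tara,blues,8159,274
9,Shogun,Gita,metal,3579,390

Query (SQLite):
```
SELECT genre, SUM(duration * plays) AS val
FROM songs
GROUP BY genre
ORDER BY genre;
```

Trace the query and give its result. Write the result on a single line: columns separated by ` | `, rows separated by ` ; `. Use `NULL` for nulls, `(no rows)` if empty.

For each row compute duration * plays.
Group by genre; take SUM of the expression per group.
  blues: ids {6, 7, 8} → SUM(duration * plays)=4548689
  metal: ids {1, 9} → SUM(duration * plays)=2736600
  rap: ids {2, 3, 4, 5} → SUM(duration * plays)=3775482

blues | 4548689 ; metal | 2736600 ; rap | 3775482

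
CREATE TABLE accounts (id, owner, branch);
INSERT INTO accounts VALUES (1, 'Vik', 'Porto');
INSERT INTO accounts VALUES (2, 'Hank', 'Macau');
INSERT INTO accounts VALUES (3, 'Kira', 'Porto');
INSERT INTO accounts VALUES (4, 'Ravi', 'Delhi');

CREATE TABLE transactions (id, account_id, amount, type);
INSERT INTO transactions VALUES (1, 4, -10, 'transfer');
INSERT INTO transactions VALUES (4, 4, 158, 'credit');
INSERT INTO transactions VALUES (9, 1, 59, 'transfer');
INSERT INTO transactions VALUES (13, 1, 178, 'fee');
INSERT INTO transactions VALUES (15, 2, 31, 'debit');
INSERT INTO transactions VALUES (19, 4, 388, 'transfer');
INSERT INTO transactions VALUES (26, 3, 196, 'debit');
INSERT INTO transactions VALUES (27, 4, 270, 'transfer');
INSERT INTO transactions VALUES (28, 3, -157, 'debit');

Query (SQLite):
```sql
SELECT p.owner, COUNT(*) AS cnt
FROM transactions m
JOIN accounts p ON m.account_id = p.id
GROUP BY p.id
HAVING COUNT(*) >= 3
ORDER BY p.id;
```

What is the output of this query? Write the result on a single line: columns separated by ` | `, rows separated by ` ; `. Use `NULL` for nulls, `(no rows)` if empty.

Ravi | 4

Join each transactions row to its accounts via account_id.
Group joined rows by accounts.id; compute COUNT(*) per group.
HAVING: keep groups with count ≥ 3.
  1: ids {9, 13} → COUNT(*)=2
  2: ids {15} → COUNT(*)=1
  3: ids {26, 28} → COUNT(*)=2
  4: ids {1, 4, 19, 27} → COUNT(*)=4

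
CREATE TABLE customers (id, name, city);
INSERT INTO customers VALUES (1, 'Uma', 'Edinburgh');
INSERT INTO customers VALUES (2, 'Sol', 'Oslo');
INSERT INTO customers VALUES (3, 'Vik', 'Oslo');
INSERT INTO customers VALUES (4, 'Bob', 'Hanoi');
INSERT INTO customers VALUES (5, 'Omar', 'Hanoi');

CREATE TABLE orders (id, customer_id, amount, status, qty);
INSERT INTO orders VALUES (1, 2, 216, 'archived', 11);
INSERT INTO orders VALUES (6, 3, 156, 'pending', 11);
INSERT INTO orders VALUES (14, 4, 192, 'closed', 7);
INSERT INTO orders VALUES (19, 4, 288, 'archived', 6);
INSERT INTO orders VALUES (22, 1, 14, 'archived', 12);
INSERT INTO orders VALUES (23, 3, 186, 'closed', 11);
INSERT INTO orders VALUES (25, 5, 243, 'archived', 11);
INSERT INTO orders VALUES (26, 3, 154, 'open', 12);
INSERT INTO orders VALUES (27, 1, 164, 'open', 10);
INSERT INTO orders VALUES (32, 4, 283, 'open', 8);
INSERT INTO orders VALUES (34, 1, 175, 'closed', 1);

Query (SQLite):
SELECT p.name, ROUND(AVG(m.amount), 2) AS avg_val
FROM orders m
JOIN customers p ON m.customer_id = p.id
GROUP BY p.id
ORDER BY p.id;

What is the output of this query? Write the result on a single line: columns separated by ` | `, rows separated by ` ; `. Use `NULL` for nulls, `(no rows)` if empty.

Uma | 117.67 ; Sol | 216 ; Vik | 165.33 ; Bob | 254.33 ; Omar | 243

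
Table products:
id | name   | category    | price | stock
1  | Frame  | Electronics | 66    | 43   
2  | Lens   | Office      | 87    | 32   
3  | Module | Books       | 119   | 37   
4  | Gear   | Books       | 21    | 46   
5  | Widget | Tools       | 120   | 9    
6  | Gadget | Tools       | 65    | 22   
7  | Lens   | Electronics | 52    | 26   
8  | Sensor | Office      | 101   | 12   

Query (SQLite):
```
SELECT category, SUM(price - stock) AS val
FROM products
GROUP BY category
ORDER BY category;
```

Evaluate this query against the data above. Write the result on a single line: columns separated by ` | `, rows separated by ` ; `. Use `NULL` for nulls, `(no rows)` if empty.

Books | 57 ; Electronics | 49 ; Office | 144 ; Tools | 154

For each row compute price - stock.
Group by category; take SUM of the expression per group.
  Books: ids {3, 4} → SUM(price - stock)=57
  Electronics: ids {1, 7} → SUM(price - stock)=49
  Office: ids {2, 8} → SUM(price - stock)=144
  Tools: ids {5, 6} → SUM(price - stock)=154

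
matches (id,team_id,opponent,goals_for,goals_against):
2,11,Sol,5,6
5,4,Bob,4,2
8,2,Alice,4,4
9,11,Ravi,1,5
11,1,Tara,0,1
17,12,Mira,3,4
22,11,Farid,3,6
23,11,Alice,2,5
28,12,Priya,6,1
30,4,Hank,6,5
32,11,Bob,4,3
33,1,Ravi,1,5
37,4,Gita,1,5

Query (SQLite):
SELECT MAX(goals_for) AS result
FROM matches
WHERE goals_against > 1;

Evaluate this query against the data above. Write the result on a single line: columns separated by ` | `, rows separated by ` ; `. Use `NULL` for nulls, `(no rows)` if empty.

Rows where goals_against > 1 → goals_for values: [5, 4, 4, 1, 3, 3, 2, 6, 4, 1, 1].
MAX of non-NULL values = 6.

6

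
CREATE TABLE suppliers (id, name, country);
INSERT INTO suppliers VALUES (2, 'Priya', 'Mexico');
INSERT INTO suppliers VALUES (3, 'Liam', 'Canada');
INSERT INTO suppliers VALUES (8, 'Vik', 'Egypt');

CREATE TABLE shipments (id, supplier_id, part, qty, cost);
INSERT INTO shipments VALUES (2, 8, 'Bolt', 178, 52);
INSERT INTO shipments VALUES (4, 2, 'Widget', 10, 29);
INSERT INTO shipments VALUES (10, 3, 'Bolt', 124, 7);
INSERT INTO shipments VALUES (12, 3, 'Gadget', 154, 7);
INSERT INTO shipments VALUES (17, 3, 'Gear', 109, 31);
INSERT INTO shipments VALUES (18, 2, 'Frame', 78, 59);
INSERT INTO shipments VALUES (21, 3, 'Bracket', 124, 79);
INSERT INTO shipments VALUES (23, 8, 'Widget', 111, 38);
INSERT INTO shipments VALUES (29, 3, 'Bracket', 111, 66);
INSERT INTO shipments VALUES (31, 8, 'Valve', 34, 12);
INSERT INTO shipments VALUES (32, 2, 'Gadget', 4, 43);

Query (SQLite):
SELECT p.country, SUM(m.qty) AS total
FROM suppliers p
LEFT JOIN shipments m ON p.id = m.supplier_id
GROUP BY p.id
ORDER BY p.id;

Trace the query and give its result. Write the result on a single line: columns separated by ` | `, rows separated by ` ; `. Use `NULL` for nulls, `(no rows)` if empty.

Mexico | 92 ; Canada | 622 ; Egypt | 323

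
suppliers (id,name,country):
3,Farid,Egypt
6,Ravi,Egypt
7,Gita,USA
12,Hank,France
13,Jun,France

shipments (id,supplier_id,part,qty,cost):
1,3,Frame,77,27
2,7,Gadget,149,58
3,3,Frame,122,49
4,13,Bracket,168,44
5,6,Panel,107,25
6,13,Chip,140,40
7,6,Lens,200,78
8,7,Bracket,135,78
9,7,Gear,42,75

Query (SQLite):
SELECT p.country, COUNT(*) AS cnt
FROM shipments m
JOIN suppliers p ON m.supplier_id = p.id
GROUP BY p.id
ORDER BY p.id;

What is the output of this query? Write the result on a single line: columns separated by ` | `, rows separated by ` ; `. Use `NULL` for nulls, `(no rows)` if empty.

Egypt | 2 ; Egypt | 2 ; USA | 3 ; France | 2

Join each shipments row to its suppliers via supplier_id.
Group joined rows by suppliers.id; compute COUNT(*) per group.
  3: ids {1, 3} → COUNT(*)=2
  6: ids {5, 7} → COUNT(*)=2
  7: ids {2, 8, 9} → COUNT(*)=3
  13: ids {4, 6} → COUNT(*)=2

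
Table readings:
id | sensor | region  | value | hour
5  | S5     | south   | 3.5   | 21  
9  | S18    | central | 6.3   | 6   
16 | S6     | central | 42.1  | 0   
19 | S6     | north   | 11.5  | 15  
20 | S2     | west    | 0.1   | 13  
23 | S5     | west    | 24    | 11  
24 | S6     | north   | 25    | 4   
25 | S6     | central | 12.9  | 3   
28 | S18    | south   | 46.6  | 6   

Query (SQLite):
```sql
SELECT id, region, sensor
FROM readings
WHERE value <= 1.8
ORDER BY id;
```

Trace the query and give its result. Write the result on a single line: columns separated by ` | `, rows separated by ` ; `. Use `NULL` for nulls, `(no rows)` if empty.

20 | west | S2

value <= 1.8: ids {20}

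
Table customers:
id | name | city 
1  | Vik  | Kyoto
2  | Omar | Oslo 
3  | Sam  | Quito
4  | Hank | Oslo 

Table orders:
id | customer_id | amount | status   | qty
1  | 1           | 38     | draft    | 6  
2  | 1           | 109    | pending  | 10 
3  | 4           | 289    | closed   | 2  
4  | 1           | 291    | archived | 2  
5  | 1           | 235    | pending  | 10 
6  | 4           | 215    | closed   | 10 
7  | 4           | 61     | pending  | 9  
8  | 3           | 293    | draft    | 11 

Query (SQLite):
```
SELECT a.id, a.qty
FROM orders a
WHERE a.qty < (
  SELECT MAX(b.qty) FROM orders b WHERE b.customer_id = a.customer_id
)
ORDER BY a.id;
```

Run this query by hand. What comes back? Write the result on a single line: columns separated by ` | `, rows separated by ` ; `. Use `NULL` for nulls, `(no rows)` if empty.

1 | 6 ; 3 | 2 ; 4 | 2 ; 7 | 9

For each orders row a, compute MAX(qty) over rows sharing a.customer_id.
Keep row a if a.qty < that per-group MAX.
  customer_id=1: MAX(qty) = 10
  customer_id=3: MAX(qty) = 11
  customer_id=4: MAX(qty) = 10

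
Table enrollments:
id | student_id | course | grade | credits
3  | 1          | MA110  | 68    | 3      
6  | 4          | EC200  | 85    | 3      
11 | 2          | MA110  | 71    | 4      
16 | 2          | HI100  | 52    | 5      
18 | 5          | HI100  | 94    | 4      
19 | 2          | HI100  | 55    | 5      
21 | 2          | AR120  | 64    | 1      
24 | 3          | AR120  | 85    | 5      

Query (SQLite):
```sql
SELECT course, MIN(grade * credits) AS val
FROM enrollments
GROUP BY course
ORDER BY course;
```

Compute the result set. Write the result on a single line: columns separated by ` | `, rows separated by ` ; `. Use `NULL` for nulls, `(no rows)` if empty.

AR120 | 64 ; EC200 | 255 ; HI100 | 260 ; MA110 | 204

For each row compute grade * credits.
Group by course; take MIN of the expression per group.
  AR120: ids {21, 24} → MIN(grade * credits)=64
  EC200: ids {6} → MIN(grade * credits)=255
  HI100: ids {16, 18, 19} → MIN(grade * credits)=260
  MA110: ids {3, 11} → MIN(grade * credits)=204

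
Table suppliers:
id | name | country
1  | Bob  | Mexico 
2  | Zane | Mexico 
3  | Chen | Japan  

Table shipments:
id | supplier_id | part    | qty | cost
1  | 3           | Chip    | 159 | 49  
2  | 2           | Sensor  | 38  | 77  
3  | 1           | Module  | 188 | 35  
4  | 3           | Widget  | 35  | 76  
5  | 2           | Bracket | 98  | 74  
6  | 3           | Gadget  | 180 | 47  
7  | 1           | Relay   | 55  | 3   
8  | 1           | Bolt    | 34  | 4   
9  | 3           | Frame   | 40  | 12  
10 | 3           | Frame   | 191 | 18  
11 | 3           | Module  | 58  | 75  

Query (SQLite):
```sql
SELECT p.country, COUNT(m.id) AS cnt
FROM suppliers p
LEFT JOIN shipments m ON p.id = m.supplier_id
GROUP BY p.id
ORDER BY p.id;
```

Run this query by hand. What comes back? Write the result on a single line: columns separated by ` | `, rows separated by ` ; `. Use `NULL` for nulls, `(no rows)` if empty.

Mexico | 3 ; Mexico | 2 ; Japan | 6

LEFT JOIN keeps every suppliers row; unmatched ones get NULL for shipments columns.
Group by suppliers.id and compute COUNT(m.id). COUNT(col) of an all-NULL group is 0.
  1: ids {3, 7, 8} → COUNT(m.id)=3
  2: ids {2, 5} → COUNT(m.id)=2
  3: ids {1, 4, 6, 9, 10, 11} → COUNT(m.id)=6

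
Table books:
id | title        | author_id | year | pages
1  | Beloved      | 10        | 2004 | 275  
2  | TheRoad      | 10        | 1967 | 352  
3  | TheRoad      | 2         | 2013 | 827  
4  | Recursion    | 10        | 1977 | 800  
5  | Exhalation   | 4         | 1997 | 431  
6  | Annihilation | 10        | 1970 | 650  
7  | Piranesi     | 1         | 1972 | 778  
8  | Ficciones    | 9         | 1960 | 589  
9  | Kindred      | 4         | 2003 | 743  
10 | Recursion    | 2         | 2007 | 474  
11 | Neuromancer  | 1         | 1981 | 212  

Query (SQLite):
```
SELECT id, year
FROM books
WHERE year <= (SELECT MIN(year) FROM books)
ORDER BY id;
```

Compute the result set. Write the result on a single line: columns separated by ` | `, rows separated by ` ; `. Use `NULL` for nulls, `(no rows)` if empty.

8 | 1960

Scalar subquery: MIN(year) over all books rows = 1960.
Keep rows where year <= that value.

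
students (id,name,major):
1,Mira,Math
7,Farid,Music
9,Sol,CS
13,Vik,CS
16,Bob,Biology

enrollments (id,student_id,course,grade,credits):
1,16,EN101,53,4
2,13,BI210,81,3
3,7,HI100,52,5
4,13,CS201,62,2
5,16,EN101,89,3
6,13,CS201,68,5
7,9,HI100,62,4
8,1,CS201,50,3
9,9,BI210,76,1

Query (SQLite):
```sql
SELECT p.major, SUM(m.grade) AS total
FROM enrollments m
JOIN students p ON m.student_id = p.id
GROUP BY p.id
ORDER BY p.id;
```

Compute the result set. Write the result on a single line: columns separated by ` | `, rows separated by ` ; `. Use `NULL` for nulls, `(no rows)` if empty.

Math | 50 ; Music | 52 ; CS | 138 ; CS | 211 ; Biology | 142

Join each enrollments row to its students via student_id.
Group joined rows by students.id; compute SUM(m.grade) per group.
  1: ids {8} → SUM(m.grade)=50
  7: ids {3} → SUM(m.grade)=52
  9: ids {7, 9} → SUM(m.grade)=138
  13: ids {2, 4, 6} → SUM(m.grade)=211
  16: ids {1, 5} → SUM(m.grade)=142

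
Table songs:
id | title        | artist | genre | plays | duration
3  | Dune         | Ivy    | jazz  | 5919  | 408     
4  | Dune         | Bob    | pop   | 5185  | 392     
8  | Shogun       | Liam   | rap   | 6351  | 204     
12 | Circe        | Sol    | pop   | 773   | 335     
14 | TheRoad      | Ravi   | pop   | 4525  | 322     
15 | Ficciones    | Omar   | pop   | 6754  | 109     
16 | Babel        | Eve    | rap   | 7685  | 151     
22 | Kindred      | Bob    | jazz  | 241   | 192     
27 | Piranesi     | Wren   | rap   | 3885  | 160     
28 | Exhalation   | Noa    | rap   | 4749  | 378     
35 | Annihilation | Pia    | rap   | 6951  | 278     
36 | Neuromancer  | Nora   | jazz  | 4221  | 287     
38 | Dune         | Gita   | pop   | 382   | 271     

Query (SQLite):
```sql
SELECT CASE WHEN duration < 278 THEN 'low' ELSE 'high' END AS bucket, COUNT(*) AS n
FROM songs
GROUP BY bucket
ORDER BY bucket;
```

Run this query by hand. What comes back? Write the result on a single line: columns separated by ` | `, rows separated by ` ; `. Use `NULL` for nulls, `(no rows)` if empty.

Bucket rows by duration < 278 → 'low' else 'high'; count each bucket.

high | 7 ; low | 6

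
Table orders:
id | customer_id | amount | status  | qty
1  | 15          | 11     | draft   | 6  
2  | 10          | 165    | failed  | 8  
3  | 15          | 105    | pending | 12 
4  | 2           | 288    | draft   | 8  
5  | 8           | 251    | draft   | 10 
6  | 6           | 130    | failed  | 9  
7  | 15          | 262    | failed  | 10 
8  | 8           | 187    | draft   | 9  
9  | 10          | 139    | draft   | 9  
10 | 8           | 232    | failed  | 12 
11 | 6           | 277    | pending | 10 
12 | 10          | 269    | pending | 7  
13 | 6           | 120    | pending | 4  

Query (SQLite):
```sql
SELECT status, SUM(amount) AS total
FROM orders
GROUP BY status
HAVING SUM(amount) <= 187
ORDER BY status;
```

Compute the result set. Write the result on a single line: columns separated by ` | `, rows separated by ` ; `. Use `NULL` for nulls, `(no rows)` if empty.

(no rows)

Partition orders by status; compute SUM(amount) within each group.
HAVING: keep groups where SUM(amount) <= 187.
  draft: ids {1, 4, 5, 8, 9} → SUM(amount)=876
  failed: ids {2, 6, 7, 10} → SUM(amount)=789
  pending: ids {3, 11, 12, 13} → SUM(amount)=771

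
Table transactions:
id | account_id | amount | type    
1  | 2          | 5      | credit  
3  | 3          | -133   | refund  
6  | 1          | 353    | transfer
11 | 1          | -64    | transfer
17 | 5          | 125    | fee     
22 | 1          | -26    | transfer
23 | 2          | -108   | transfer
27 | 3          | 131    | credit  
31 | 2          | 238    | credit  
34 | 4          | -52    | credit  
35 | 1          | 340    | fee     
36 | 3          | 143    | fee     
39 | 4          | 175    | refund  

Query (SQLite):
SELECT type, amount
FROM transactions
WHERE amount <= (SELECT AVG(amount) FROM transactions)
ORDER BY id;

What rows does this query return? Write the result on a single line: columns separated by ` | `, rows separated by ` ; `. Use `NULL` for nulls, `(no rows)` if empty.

credit | 5 ; refund | -133 ; transfer | -64 ; transfer | -26 ; transfer | -108 ; credit | -52

Scalar subquery: AVG(amount) over all transactions rows = 86.692308 (≈; comparison uses full precision).
Keep rows where amount <= that value.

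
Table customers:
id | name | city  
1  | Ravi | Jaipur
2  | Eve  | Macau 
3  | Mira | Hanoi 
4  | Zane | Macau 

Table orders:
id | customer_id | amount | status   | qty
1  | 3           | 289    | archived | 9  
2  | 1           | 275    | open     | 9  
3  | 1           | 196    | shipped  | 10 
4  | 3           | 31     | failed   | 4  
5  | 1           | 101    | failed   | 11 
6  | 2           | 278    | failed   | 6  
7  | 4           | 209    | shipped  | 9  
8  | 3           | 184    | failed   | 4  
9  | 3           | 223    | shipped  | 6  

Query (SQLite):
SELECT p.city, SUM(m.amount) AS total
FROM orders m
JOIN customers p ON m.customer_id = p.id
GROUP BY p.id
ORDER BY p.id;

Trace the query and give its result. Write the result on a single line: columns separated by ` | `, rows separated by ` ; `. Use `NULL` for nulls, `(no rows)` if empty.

Join each orders row to its customers via customer_id.
Group joined rows by customers.id; compute SUM(m.amount) per group.
  1: ids {2, 3, 5} → SUM(m.amount)=572
  2: ids {6} → SUM(m.amount)=278
  3: ids {1, 4, 8, 9} → SUM(m.amount)=727
  4: ids {7} → SUM(m.amount)=209

Jaipur | 572 ; Macau | 278 ; Hanoi | 727 ; Macau | 209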